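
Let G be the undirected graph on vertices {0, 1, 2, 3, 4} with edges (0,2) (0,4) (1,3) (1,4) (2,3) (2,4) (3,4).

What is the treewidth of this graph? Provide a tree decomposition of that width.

Every bag has size at most 3, so the width is 3 − 1 = 2 and tw(G) ≤ 2. For the lower bound, the 3 vertices {1, 3, 4} are pairwise adjacent, and any tree decomposition puts a clique entirely inside one bag — forcing width ≥ 2. Therefore the treewidth is 2.

Treewidth 2.
One optimal decomposition is:
Bags: B1 = {2, 3, 4}  B2 = {0, 2, 4}  B3 = {1, 3, 4}
Tree: B1–B2, B1–B3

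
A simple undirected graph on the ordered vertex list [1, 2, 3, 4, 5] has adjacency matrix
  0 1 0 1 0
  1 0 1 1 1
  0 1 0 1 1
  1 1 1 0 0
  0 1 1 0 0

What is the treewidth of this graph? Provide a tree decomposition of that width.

Every bag has size at most 3, so the width is 3 − 1 = 2 and tw(G) ≤ 2. On the other hand G contains the 3-clique {1, 2, 4}. A clique must lie in a single bag of any decomposition, so no decomposition can have width below 2. Hence tw(G) = 2 exactly.

Treewidth 2.
One such decomposition:
Bags: B1 = {1, 2, 4}  B2 = {2, 3, 4}  B3 = {2, 3, 5}
Tree: B1–B2, B2–B3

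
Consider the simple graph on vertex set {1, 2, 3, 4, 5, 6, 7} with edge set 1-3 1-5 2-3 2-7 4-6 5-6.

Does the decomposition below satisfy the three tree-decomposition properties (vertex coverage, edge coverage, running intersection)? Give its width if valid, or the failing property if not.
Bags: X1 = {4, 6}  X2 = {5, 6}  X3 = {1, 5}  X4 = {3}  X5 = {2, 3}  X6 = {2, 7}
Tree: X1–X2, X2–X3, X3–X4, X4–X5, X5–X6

A tree decomposition must satisfy three properties: every vertex lies in some bag; for every edge, both endpoints lie together in some bag; and for every vertex, the bags containing it form a connected subtree. Here edge (1,3) lies in no bag, so the decomposition is invalid.

No — edge (1,3) lies in no bag.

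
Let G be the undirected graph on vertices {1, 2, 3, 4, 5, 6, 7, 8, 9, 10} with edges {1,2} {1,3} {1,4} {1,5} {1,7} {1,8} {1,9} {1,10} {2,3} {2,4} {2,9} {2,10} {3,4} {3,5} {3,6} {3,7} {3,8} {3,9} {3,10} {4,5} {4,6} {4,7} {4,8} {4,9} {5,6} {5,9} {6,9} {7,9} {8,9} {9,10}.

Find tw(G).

A width-4 tree decomposition is:
Bags: B1 = {1, 2, 3, 4, 9}  B2 = {1, 3, 4, 5, 9}  B3 = {3, 4, 5, 6, 9}  B4 = {1, 2, 3, 9, 10}  B5 = {1, 3, 4, 7, 9}  B6 = {1, 3, 4, 8, 9}
Tree: B1–B2, B2–B3, B1–B4, B2–B5, B1–B6
The largest bag has 5 vertices, giving width 4; this decomposition certifies tw(G) ≤ 4. Conversely, {1, 2, 3, 9, 10} is a clique of size 5, and the vertices of any clique must share a bag in every tree decomposition; so some bag has ≥ 5 vertices and tw(G) ≥ 4. Combining the bounds, tw(G) = 4.

4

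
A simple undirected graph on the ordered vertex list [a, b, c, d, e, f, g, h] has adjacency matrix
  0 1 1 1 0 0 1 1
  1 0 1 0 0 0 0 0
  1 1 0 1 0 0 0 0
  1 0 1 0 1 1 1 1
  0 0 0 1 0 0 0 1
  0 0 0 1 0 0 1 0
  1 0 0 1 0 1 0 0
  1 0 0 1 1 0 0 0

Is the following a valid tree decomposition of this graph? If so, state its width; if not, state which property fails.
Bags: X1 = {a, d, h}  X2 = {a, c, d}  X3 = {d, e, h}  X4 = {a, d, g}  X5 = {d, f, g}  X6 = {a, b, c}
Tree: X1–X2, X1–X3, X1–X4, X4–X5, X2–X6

Checking the three conditions: (i) the bags cover all of {a, b, c, d, e, f, g, h}; (ii) for each edge, some bag contains both endpoints; (iii) the bags containing any fixed vertex form a subtree. All hold, so the decomposition is valid with width 3 − 1 = 2.

Yes; width 2.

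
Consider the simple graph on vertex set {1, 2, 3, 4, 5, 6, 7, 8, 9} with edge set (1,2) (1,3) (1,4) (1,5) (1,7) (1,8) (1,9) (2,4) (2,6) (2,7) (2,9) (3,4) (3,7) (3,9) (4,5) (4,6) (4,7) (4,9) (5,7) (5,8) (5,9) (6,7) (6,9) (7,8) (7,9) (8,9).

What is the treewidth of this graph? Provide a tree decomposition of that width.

Each bag holds 5 vertices, so the decomposition has width 4, which upper-bounds the treewidth. On the other hand G contains the 5-clique {1, 5, 7, 8, 9}. A clique must lie in a single bag of any decomposition, so no decomposition can have width below 4. The upper and lower bounds meet at 4, so that is the treewidth.

Treewidth 4.
One optimal decomposition is:
Bags: B1 = {1, 3, 4, 7, 9}  B2 = {1, 2, 4, 7, 9}  B3 = {1, 4, 5, 7, 9}  B4 = {2, 4, 6, 7, 9}  B5 = {1, 5, 7, 8, 9}
Tree: B1–B2, B1–B3, B2–B4, B3–B5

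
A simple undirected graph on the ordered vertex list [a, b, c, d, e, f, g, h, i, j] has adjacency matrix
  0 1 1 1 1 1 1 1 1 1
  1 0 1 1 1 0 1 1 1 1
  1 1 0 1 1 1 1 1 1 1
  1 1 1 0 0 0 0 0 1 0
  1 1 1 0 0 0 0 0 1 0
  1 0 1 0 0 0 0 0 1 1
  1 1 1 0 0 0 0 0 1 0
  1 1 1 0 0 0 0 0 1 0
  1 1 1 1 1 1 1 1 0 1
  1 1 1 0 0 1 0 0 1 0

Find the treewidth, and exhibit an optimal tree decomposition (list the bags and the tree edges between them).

Every bag has size at most 5, so the width is 5 − 1 = 4 and tw(G) ≤ 4. Conversely, {a, c, f, i, j} is a clique of size 5, and the vertices of any clique must share a bag in every tree decomposition; so some bag has ≥ 5 vertices and tw(G) ≥ 4. Hence tw(G) = 4 exactly.

Treewidth 4.
One optimal decomposition is:
Bags: B1 = {a, b, c, i, j}  B2 = {a, b, c, g, i}  B3 = {a, c, f, i, j}  B4 = {a, b, c, e, i}  B5 = {a, b, c, h, i}  B6 = {a, b, c, d, i}
Tree: B1–B2, B1–B3, B2–B4, B2–B5, B5–B6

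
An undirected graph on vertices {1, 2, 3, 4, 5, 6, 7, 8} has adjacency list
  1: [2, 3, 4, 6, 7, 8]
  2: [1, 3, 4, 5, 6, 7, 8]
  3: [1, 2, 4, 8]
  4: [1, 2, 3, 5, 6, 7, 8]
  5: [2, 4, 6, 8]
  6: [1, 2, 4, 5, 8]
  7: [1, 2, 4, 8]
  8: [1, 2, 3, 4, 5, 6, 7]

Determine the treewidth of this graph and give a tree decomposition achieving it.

Treewidth 4.
One such decomposition:
Bags: B1 = {1, 2, 3, 4, 8}  B2 = {1, 2, 4, 7, 8}  B3 = {1, 2, 4, 6, 8}  B4 = {2, 4, 5, 6, 8}
Tree: B1–B2, B1–B3, B3–B4

Each bag holds 5 vertices, so the decomposition has width 4, which upper-bounds the treewidth. For the lower bound, the 5 vertices {1, 2, 3, 4, 8} are pairwise adjacent, and any tree decomposition puts a clique entirely inside one bag — forcing width ≥ 4. Therefore the treewidth is 4.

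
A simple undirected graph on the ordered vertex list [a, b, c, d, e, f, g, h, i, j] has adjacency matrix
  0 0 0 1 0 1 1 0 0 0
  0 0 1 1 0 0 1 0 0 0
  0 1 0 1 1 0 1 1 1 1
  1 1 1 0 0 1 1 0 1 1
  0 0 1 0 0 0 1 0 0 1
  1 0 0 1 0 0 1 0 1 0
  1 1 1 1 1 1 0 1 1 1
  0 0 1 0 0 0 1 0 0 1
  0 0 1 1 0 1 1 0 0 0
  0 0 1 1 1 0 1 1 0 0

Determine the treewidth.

3

A width-3 tree decomposition is:
Bags: B1 = {c, d, g, j}  B2 = {c, g, h, j}  B3 = {c, d, g, i}  B4 = {b, c, d, g}  B5 = {d, f, g, i}  B6 = {a, d, f, g}  B7 = {c, e, g, j}
Tree: B1–B2, B1–B3, B3–B4, B3–B5, B5–B6, B2–B7
The largest bag has 4 vertices, giving width 3; this decomposition certifies tw(G) ≤ 3. On the other hand G contains the 4-clique {a, d, f, g}. A clique must lie in a single bag of any decomposition, so no decomposition can have width below 3. Combining the bounds, tw(G) = 3.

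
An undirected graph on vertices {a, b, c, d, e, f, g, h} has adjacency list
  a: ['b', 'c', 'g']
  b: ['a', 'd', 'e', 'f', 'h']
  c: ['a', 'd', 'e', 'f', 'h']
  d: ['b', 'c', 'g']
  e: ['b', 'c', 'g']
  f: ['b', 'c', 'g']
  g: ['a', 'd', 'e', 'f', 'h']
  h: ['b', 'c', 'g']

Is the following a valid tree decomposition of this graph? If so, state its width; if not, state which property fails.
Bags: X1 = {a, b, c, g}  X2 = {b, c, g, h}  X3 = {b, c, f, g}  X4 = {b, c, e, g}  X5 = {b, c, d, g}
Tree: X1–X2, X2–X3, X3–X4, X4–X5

Yes; width 3.

Every vertex of G appears in some bag (union = {a, b, c, d, e, f, g, h}); every edge is covered by a bag; and for each vertex v the set of bags containing v is connected in the bag tree. The decomposition is therefore valid. The largest bag has 4 vertices, so the width is 3.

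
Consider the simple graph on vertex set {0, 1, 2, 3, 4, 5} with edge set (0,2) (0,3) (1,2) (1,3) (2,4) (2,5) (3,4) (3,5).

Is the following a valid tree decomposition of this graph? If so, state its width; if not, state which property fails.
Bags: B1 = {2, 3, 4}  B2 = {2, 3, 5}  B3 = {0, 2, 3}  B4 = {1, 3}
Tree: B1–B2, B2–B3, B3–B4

No — edge (2,1) lies in no bag.

A tree decomposition must satisfy three properties: every vertex lies in some bag; for every edge, both endpoints lie together in some bag; and for every vertex, the bags containing it form a connected subtree. Here edge (2,1) lies in no bag, so the decomposition is invalid.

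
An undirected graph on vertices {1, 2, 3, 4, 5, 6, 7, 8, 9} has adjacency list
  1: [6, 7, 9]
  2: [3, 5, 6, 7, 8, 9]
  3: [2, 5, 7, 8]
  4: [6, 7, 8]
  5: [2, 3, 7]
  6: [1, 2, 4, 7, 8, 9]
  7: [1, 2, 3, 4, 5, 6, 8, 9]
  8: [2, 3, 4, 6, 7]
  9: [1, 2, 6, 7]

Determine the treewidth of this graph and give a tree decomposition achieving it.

The largest bag has 4 vertices, giving width 3; this decomposition certifies tw(G) ≤ 3. For the lower bound, the 4 vertices {1, 6, 7, 9} are pairwise adjacent, and any tree decomposition puts a clique entirely inside one bag — forcing width ≥ 3. Therefore the treewidth is 3.

Treewidth 3.
One such decomposition:
Bags: B1 = {2, 6, 7, 9}  B2 = {2, 6, 7, 8}  B3 = {2, 3, 7, 8}  B4 = {1, 6, 7, 9}  B5 = {4, 6, 7, 8}  B6 = {2, 3, 5, 7}
Tree: B1–B2, B2–B3, B1–B4, B2–B5, B3–B6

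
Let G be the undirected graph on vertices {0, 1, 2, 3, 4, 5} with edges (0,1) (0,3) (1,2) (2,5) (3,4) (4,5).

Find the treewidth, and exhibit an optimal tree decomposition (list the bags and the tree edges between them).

Every bag has size at most 3, so the width is 3 − 1 = 2 and tw(G) ≤ 2. The edges 0–1–2–5–4–3–0 form a cycle, so G is not a tree and its treewidth is at least 2. The upper and lower bounds meet at 2, so that is the treewidth.

Treewidth 2.
One such decomposition:
Bags: B1 = {0, 1, 2}  B2 = {0, 2, 5}  B3 = {0, 4, 5}  B4 = {0, 3, 4}
Tree: B1–B2, B2–B3, B3–B4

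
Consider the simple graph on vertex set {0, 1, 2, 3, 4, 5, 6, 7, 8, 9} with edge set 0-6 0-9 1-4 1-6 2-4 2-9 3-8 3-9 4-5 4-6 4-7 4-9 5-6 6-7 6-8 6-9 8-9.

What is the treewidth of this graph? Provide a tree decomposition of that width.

Every bag has size at most 3, so the width is 3 − 1 = 2 and tw(G) ≤ 2. For the lower bound, the 3 vertices {2, 4, 9} are pairwise adjacent, and any tree decomposition puts a clique entirely inside one bag — forcing width ≥ 2. Therefore the treewidth is 2.

Treewidth 2.
One optimal decomposition is:
Bags: B1 = {4, 6, 7}  B2 = {4, 5, 6}  B3 = {1, 4, 6}  B4 = {4, 6, 9}  B5 = {6, 8, 9}  B6 = {2, 4, 9}  B7 = {0, 6, 9}  B8 = {3, 8, 9}
Tree: B1–B2, B1–B3, B2–B4, B4–B5, B4–B6, B4–B7, B5–B8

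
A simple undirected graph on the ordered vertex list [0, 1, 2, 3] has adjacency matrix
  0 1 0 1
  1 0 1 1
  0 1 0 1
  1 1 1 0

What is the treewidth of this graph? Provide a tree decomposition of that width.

Treewidth 2.
One optimal decomposition is:
Bags: B1 = {1, 2, 3}  B2 = {0, 1, 3}
Tree: B1–B2

The largest bag has 3 vertices, giving width 2; this decomposition certifies tw(G) ≤ 2. On the other hand G contains the 3-clique {0, 1, 3}. A clique must lie in a single bag of any decomposition, so no decomposition can have width below 2. The upper and lower bounds meet at 2, so that is the treewidth.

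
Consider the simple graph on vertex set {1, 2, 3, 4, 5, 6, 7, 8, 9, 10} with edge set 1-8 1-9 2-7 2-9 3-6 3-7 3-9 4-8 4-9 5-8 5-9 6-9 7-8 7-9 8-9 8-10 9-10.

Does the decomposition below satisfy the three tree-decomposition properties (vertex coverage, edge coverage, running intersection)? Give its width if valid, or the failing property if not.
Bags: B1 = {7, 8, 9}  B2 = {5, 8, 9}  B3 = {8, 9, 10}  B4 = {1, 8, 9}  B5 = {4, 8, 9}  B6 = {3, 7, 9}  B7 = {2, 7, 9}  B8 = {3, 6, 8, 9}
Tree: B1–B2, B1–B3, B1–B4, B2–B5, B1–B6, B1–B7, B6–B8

No — bags containing vertex 8 are not connected in the tree.

A tree decomposition must satisfy three properties: every vertex lies in some bag; for every edge, both endpoints lie together in some bag; and for every vertex, the bags containing it form a connected subtree. Here bags containing vertex 8 are not connected in the tree, so the decomposition is invalid.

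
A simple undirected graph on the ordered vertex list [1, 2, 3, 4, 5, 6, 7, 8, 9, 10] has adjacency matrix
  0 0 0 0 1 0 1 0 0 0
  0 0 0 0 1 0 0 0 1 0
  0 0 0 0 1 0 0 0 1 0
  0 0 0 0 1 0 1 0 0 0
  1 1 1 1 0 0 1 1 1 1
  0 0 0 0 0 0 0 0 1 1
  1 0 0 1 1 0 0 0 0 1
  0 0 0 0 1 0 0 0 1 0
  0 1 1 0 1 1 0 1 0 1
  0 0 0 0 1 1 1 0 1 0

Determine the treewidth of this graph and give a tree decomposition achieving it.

Every bag has size at most 3, so the width is 3 − 1 = 2 and tw(G) ≤ 2. On the other hand G contains the 3-clique {1, 5, 7}. A clique must lie in a single bag of any decomposition, so no decomposition can have width below 2. The upper and lower bounds meet at 2, so that is the treewidth.

Treewidth 2.
One optimal decomposition is:
Bags: B1 = {5, 7, 10}  B2 = {4, 5, 7}  B3 = {5, 9, 10}  B4 = {3, 5, 9}  B5 = {1, 5, 7}  B6 = {5, 8, 9}  B7 = {2, 5, 9}  B8 = {6, 9, 10}
Tree: B1–B2, B1–B3, B3–B4, B1–B5, B3–B6, B3–B7, B3–B8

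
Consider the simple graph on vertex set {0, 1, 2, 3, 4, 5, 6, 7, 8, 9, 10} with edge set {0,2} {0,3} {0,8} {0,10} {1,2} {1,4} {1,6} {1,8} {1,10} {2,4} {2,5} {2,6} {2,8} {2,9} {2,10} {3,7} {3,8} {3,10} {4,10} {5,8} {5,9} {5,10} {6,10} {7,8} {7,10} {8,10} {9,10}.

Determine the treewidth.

3

A width-3 tree decomposition is:
Bags: B1 = {1, 2, 8, 10}  B2 = {0, 2, 8, 10}  B3 = {0, 3, 8, 10}  B4 = {1, 2, 6, 10}  B5 = {1, 2, 4, 10}  B6 = {2, 5, 8, 10}  B7 = {3, 7, 8, 10}  B8 = {2, 5, 9, 10}
Tree: B1–B2, B2–B3, B1–B4, B1–B5, B2–B6, B3–B7, B6–B8
The largest bag has 4 vertices, giving width 3; this decomposition certifies tw(G) ≤ 3. On the other hand G contains the 4-clique {0, 2, 8, 10}. A clique must lie in a single bag of any decomposition, so no decomposition can have width below 3. Therefore the treewidth is 3.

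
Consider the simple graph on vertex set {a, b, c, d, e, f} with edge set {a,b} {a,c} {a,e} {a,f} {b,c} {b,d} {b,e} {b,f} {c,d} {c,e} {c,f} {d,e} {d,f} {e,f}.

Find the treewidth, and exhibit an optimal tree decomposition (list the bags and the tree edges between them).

The largest bag has 5 vertices, giving width 4; this decomposition certifies tw(G) ≤ 4. For the lower bound, the 5 vertices {b, c, d, e, f} are pairwise adjacent, and any tree decomposition puts a clique entirely inside one bag — forcing width ≥ 4. Therefore the treewidth is 4.

Treewidth 4.
One such decomposition:
Bags: B1 = {b, c, d, e, f}  B2 = {a, b, c, e, f}
Tree: B1–B2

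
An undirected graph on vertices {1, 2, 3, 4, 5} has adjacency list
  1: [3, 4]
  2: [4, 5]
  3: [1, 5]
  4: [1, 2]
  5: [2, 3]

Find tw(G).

2

A width-2 tree decomposition is:
Bags: B1 = {1, 2, 4}  B2 = {1, 2, 5}  B3 = {1, 3, 5}
Tree: B1–B2, B2–B3
Each bag holds 3 vertices, so the decomposition has width 2, which upper-bounds the treewidth. Since 1–4–2–5–3–1 is a cycle in G, G is not acyclic. Forests are exactly the graphs of treewidth ≤ 1, so tw(G) ≥ 2. Therefore the treewidth is 2.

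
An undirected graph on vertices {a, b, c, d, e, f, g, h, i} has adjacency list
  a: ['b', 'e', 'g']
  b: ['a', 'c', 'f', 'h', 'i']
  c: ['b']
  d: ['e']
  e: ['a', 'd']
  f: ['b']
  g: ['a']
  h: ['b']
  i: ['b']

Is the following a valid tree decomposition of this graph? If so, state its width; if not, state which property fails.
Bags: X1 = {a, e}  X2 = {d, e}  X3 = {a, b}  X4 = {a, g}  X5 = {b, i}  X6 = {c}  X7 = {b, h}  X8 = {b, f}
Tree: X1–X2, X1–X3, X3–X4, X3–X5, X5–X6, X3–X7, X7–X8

A tree decomposition must satisfy three properties: every vertex lies in some bag; for every edge, both endpoints lie together in some bag; and for every vertex, the bags containing it form a connected subtree. Here edge (b,c) lies in no bag, so the decomposition is invalid.

No — edge (b,c) lies in no bag.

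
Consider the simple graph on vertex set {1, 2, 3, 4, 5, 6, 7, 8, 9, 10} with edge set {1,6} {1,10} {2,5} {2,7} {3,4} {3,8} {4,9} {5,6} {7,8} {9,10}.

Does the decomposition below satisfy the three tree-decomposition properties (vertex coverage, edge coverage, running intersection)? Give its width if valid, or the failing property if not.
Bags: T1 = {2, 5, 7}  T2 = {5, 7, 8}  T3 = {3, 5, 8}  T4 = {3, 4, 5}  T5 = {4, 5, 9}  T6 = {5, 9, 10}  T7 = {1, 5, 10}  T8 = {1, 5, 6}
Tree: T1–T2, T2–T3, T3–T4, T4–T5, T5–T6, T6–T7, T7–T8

Yes; width 2.

Checking the three conditions: (i) the bags cover all of {1, 2, 3, 4, 5, 6, 7, 8, 9, 10}; (ii) for each edge, some bag contains both endpoints; (iii) the bags containing any fixed vertex form a subtree. All hold, so the decomposition is valid with width 3 − 1 = 2.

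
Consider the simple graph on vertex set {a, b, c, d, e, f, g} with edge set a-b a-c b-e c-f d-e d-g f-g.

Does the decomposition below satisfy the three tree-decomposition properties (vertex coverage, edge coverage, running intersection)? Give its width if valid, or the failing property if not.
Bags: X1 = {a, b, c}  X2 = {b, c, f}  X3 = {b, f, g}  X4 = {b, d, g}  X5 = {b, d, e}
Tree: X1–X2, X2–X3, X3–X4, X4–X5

Checking the three conditions: (i) the bags cover all of {a, b, c, d, e, f, g}; (ii) for each edge, some bag contains both endpoints; (iii) the bags containing any fixed vertex form a subtree. All hold, so the decomposition is valid with width 3 − 1 = 2.

Yes; width 2.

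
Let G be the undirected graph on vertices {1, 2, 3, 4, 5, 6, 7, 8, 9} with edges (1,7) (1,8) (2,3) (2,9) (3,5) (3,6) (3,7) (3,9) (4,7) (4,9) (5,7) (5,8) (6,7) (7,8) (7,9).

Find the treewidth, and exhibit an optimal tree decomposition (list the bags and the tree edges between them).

Every bag has size at most 3, so the width is 3 − 1 = 2 and tw(G) ≤ 2. For the lower bound, the 3 vertices {2, 3, 9} are pairwise adjacent, and any tree decomposition puts a clique entirely inside one bag — forcing width ≥ 2. Therefore the treewidth is 2.

Treewidth 2.
One optimal decomposition is:
Bags: B1 = {3, 7, 9}  B2 = {3, 5, 7}  B3 = {4, 7, 9}  B4 = {5, 7, 8}  B5 = {1, 7, 8}  B6 = {2, 3, 9}  B7 = {3, 6, 7}
Tree: B1–B2, B1–B3, B2–B4, B4–B5, B1–B6, B1–B7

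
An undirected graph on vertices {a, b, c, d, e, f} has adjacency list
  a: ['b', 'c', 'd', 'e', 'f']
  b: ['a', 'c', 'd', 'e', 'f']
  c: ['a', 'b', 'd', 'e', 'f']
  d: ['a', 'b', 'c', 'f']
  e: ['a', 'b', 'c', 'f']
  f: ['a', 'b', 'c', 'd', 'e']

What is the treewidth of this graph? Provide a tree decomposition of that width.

Treewidth 4.
Bags: B1 = {a, b, c, e, f}  B2 = {a, b, c, d, f}
Tree: B1–B2

The largest bag has 5 vertices, giving width 4; this decomposition certifies tw(G) ≤ 4. Conversely, {a, b, c, d, f} is a clique of size 5, and the vertices of any clique must share a bag in every tree decomposition; so some bag has ≥ 5 vertices and tw(G) ≥ 4. The upper and lower bounds meet at 4, so that is the treewidth.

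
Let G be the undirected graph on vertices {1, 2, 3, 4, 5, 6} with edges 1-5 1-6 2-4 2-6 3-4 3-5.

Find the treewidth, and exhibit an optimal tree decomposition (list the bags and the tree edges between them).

Each bag holds 3 vertices, so the decomposition has width 2, which upper-bounds the treewidth. For the lower bound, G contains the cycle 4–3–5–1–6–2–4, so G is not a forest; only forests have treewidth ≤ 1, hence tw(G) ≥ 2. Hence tw(G) = 2 exactly.

Treewidth 2.
One such decomposition:
Bags: B1 = {3, 4, 5}  B2 = {1, 4, 5}  B3 = {1, 4, 6}  B4 = {2, 4, 6}
Tree: B1–B2, B2–B3, B3–B4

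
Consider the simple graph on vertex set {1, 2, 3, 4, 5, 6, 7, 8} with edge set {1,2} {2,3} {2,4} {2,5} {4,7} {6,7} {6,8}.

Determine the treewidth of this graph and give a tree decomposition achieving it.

Every bag has size at most 2, so the width is 2 − 1 = 1 and tw(G) ≤ 1. Any graph with an edge has treewidth ≥ 1, and G has the edge 2–4. Therefore the treewidth is 1.

Treewidth 1.
Bags: B1 = {2, 4}  B2 = {4, 7}  B3 = {6, 7}  B4 = {6, 8}  B5 = {1, 2}  B6 = {2, 5}  B7 = {2, 3}
Tree: B1–B2, B2–B3, B3–B4, B1–B5, B5–B6, B5–B7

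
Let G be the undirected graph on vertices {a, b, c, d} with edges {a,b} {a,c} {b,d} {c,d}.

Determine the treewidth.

2

A width-2 tree decomposition is:
Bags: B1 = {b, c, d}  B2 = {a, b, c}
Tree: B1–B2
Each bag holds 3 vertices, so the decomposition has width 2, which upper-bounds the treewidth. For the lower bound, G contains the cycle b–d–c–a–b, so G is not a forest; only forests have treewidth ≤ 1, hence tw(G) ≥ 2. The upper and lower bounds meet at 2, so that is the treewidth.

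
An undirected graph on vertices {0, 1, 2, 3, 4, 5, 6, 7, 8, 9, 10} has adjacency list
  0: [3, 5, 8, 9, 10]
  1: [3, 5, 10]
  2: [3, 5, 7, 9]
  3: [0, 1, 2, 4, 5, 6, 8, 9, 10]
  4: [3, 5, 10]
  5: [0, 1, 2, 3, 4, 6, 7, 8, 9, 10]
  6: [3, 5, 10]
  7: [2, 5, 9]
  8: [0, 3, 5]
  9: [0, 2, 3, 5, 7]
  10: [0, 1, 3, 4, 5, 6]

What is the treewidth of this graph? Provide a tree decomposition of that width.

Every bag has size at most 4, so the width is 4 − 1 = 3 and tw(G) ≤ 3. On the other hand G contains the 4-clique {0, 3, 5, 8}. A clique must lie in a single bag of any decomposition, so no decomposition can have width below 3. Combining the bounds, tw(G) = 3.

Treewidth 3.
Bags: B1 = {0, 3, 5, 9}  B2 = {0, 3, 5, 10}  B3 = {2, 3, 5, 9}  B4 = {3, 4, 5, 10}  B5 = {1, 3, 5, 10}  B6 = {3, 5, 6, 10}  B7 = {0, 3, 5, 8}  B8 = {2, 5, 7, 9}
Tree: B1–B2, B1–B3, B2–B4, B4–B5, B4–B6, B1–B7, B3–B8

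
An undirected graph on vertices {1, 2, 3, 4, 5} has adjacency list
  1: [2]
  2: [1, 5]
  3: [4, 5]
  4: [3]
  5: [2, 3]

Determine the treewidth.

A width-1 tree decomposition is:
Bags: B1 = {3, 4}  B2 = {3, 5}  B3 = {2, 5}  B4 = {1, 2}
Tree: B1–B2, B2–B3, B3–B4
Every bag has size at most 2, so the width is 2 − 1 = 1 and tw(G) ≤ 1. Since G has at least one edge (e.g. 4–3), it is not an edgeless graph, so tw(G) ≥ 1. Hence tw(G) = 1 exactly.

1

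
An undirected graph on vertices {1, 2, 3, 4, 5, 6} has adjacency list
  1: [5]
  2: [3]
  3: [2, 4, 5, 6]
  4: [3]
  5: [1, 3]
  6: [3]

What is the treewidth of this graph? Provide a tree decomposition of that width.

The largest bag has 2 vertices, giving width 1; this decomposition certifies tw(G) ≤ 1. Since G has at least one edge (e.g. 3–6), it is not an edgeless graph, so tw(G) ≥ 1. Hence tw(G) = 1 exactly.

Treewidth 1.
One optimal decomposition is:
Bags: B1 = {3, 6}  B2 = {3, 5}  B3 = {3, 4}  B4 = {1, 5}  B5 = {2, 3}
Tree: B1–B2, B2–B3, B2–B4, B1–B5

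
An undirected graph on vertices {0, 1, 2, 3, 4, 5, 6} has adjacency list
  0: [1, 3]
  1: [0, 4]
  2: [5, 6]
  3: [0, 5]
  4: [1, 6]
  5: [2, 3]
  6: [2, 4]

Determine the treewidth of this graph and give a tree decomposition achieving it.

Treewidth 2.
One optimal decomposition is:
Bags: B1 = {2, 5, 6}  B2 = {3, 5, 6}  B3 = {0, 3, 6}  B4 = {0, 1, 6}  B5 = {1, 4, 6}
Tree: B1–B2, B2–B3, B3–B4, B4–B5

Each bag holds 3 vertices, so the decomposition has width 2, which upper-bounds the treewidth. Since 6–2–5–3–0–1–4–6 is a cycle in G, G is not acyclic. Forests are exactly the graphs of treewidth ≤ 1, so tw(G) ≥ 2. Combining the bounds, tw(G) = 2.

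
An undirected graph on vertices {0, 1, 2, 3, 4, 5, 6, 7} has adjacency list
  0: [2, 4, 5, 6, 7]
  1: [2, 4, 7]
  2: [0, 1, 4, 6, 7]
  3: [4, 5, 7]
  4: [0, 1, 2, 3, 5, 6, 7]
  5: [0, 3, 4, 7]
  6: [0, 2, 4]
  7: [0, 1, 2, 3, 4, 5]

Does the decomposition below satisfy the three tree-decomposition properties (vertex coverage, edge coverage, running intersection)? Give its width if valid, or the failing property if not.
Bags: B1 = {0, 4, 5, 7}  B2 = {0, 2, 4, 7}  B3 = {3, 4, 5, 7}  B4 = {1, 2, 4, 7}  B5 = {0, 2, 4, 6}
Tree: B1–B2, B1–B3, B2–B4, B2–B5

Every vertex of G appears in some bag (union = {0, 1, 2, 3, 4, 5, 6, 7}); every edge is covered by a bag; and for each vertex v the set of bags containing v is connected in the bag tree. The decomposition is therefore valid. The largest bag has 4 vertices, so the width is 3.

Yes; width 3.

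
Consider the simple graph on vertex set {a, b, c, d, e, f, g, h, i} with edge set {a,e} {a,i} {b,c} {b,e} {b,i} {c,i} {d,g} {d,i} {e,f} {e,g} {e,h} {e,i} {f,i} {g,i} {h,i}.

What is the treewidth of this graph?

A width-2 tree decomposition is:
Bags: B1 = {b, e, i}  B2 = {e, g, i}  B3 = {e, f, i}  B4 = {a, e, i}  B5 = {e, h, i}  B6 = {d, g, i}  B7 = {b, c, i}
Tree: B1–B2, B1–B3, B3–B4, B3–B5, B2–B6, B1–B7
Each bag holds 3 vertices, so the decomposition has width 2, which upper-bounds the treewidth. Conversely, {d, g, i} is a clique of size 3, and the vertices of any clique must share a bag in every tree decomposition; so some bag has ≥ 3 vertices and tw(G) ≥ 2. The upper and lower bounds meet at 2, so that is the treewidth.

2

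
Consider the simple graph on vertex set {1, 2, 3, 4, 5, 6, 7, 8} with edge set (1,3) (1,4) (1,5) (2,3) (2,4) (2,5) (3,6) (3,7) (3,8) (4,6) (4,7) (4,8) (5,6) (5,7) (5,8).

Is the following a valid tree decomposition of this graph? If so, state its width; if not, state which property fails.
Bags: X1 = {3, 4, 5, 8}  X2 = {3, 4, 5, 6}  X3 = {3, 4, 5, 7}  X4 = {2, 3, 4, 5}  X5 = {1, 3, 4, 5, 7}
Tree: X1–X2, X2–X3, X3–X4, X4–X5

No — bags containing vertex 7 are not connected in the tree.

A tree decomposition must satisfy three properties: every vertex lies in some bag; for every edge, both endpoints lie together in some bag; and for every vertex, the bags containing it form a connected subtree. Here bags containing vertex 7 are not connected in the tree, so the decomposition is invalid.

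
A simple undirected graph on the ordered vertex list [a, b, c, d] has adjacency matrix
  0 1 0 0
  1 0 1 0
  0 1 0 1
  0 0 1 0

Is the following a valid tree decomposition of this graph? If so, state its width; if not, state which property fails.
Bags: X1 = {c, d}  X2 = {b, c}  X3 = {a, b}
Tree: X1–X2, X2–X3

Vertex coverage: the bags together contain {a, b, c, d}, the full vertex set. Edge coverage: each edge of G has both endpoints in at least one bag. Running intersection: for every vertex, the bags containing it form a connected subtree. All three properties hold, so this is a valid tree decomposition of width max|bag| − 1 = 1, and hence tw(G) ≤ 1.

Yes; width 1.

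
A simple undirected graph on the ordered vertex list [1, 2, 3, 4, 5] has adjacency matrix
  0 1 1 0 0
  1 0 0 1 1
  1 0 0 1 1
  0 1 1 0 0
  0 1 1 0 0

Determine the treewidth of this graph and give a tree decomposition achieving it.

The largest bag has 3 vertices, giving width 2; this decomposition certifies tw(G) ≤ 2. The edges 3–4–2–1–3 form a cycle, so G is not a tree and its treewidth is at least 2. The upper and lower bounds meet at 2, so that is the treewidth.

Treewidth 2.
One such decomposition:
Bags: B1 = {2, 3, 4}  B2 = {1, 2, 3}  B3 = {2, 3, 5}
Tree: B1–B2, B2–B3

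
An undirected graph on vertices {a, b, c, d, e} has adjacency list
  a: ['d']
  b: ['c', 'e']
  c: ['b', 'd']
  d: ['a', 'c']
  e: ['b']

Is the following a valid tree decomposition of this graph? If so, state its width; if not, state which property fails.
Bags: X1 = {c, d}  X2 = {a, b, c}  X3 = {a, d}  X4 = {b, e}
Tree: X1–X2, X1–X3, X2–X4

A tree decomposition must satisfy three properties: every vertex lies in some bag; for every edge, both endpoints lie together in some bag; and for every vertex, the bags containing it form a connected subtree. Here bags containing vertex a are not connected in the tree, so the decomposition is invalid.

No — bags containing vertex a are not connected in the tree.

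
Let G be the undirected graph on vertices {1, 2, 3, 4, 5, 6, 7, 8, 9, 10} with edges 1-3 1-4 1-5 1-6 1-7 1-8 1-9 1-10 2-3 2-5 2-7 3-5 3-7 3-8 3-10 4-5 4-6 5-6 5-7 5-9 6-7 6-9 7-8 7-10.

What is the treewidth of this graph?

3

A width-3 tree decomposition is:
Bags: B1 = {1, 3, 5, 7}  B2 = {2, 3, 5, 7}  B3 = {1, 3, 7, 10}  B4 = {1, 5, 6, 7}  B5 = {1, 4, 5, 6}  B6 = {1, 5, 6, 9}  B7 = {1, 3, 7, 8}
Tree: B1–B2, B1–B3, B1–B4, B4–B5, B5–B6, B1–B7
Every bag has size at most 4, so the width is 4 − 1 = 3 and tw(G) ≤ 3. For the lower bound, the 4 vertices {1, 3, 7, 8} are pairwise adjacent, and any tree decomposition puts a clique entirely inside one bag — forcing width ≥ 3. Hence tw(G) = 3 exactly.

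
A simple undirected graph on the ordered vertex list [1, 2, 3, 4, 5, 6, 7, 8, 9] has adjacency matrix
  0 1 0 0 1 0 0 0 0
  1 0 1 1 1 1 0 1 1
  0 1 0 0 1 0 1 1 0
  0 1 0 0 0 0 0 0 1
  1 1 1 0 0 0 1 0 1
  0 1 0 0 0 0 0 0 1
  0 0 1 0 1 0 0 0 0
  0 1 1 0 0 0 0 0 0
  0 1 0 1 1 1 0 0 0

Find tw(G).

A width-2 tree decomposition is:
Bags: B1 = {2, 3, 5}  B2 = {2, 5, 9}  B3 = {2, 3, 8}  B4 = {2, 6, 9}  B5 = {3, 5, 7}  B6 = {1, 2, 5}  B7 = {2, 4, 9}
Tree: B1–B2, B1–B3, B2–B4, B1–B5, B2–B6, B2–B7
Each bag holds 3 vertices, so the decomposition has width 2, which upper-bounds the treewidth. On the other hand G contains the 3-clique {2, 3, 8}. A clique must lie in a single bag of any decomposition, so no decomposition can have width below 2. The upper and lower bounds meet at 2, so that is the treewidth.

2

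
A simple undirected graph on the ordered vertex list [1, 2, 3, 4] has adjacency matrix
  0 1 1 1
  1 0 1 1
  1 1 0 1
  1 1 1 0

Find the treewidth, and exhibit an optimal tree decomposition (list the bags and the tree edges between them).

Treewidth 3.
One such decomposition:
Bags: B1 = {1, 2, 3, 4}
Tree: (single bag)

With just one bag of size 4, the width is 4 − 1 = 3, so tw(G) ≤ 3. For the lower bound, the 4 vertices {1, 2, 3, 4} are pairwise adjacent, and any tree decomposition puts a clique entirely inside one bag — forcing width ≥ 3. Combining the bounds, tw(G) = 3.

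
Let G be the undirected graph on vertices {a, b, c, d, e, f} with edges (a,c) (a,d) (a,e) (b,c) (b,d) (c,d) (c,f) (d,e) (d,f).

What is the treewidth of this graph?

A width-2 tree decomposition is:
Bags: B1 = {b, c, d}  B2 = {a, c, d}  B3 = {a, d, e}  B4 = {c, d, f}
Tree: B1–B2, B2–B3, B1–B4
Every bag has size at most 3, so the width is 3 − 1 = 2 and tw(G) ≤ 2. For the lower bound, the 3 vertices {a, d, e} are pairwise adjacent, and any tree decomposition puts a clique entirely inside one bag — forcing width ≥ 2. Combining the bounds, tw(G) = 2.

2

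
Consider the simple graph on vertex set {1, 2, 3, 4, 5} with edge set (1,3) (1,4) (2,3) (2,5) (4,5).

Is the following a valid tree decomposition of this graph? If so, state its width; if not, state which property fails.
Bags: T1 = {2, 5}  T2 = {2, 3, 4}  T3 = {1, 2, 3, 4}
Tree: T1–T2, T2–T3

A tree decomposition must satisfy three properties: every vertex lies in some bag; for every edge, both endpoints lie together in some bag; and for every vertex, the bags containing it form a connected subtree. Here edge (4,5) lies in no bag, so the decomposition is invalid.

No — edge (4,5) lies in no bag.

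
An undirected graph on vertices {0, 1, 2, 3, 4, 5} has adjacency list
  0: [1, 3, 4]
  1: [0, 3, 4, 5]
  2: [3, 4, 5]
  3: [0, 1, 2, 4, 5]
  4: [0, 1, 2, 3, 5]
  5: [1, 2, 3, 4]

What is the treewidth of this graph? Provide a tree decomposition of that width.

Each bag holds 4 vertices, so the decomposition has width 3, which upper-bounds the treewidth. On the other hand G contains the 4-clique {0, 1, 3, 4}. A clique must lie in a single bag of any decomposition, so no decomposition can have width below 3. Hence tw(G) = 3 exactly.

Treewidth 3.
One such decomposition:
Bags: B1 = {1, 3, 4, 5}  B2 = {0, 1, 3, 4}  B3 = {2, 3, 4, 5}
Tree: B1–B2, B1–B3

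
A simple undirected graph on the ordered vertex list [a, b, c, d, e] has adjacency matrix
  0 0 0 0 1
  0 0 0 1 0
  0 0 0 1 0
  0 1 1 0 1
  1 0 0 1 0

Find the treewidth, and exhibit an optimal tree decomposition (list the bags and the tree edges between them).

Treewidth 1.
One such decomposition:
Bags: B1 = {b, d}  B2 = {d, e}  B3 = {a, e}  B4 = {c, d}
Tree: B1–B2, B2–B3, B1–B4

Every bag has size at most 2, so the width is 2 − 1 = 1 and tw(G) ≤ 1. G has an edge, so its treewidth is at least 1. Combining the bounds, tw(G) = 1.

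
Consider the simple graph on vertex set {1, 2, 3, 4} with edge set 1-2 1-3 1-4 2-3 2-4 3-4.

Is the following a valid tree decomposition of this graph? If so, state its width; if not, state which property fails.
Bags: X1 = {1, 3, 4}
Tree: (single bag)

No — vertex 2 appears in no bag.

A tree decomposition must satisfy three properties: every vertex lies in some bag; for every edge, both endpoints lie together in some bag; and for every vertex, the bags containing it form a connected subtree. Here vertex 2 appears in no bag, so the decomposition is invalid.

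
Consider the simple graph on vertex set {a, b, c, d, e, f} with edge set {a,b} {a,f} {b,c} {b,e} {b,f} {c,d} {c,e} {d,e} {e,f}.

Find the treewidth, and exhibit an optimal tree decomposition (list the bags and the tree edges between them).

The largest bag has 3 vertices, giving width 2; this decomposition certifies tw(G) ≤ 2. Conversely, {c, d, e} is a clique of size 3, and the vertices of any clique must share a bag in every tree decomposition; so some bag has ≥ 3 vertices and tw(G) ≥ 2. Hence tw(G) = 2 exactly.

Treewidth 2.
One optimal decomposition is:
Bags: B1 = {b, c, e}  B2 = {b, e, f}  B3 = {a, b, f}  B4 = {c, d, e}
Tree: B1–B2, B2–B3, B1–B4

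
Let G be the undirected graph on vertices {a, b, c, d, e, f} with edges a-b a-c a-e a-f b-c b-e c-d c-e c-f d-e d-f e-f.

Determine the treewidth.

3

A width-3 tree decomposition is:
Bags: B1 = {a, c, e, f}  B2 = {c, d, e, f}  B3 = {a, b, c, e}
Tree: B1–B2, B1–B3
The largest bag has 4 vertices, giving width 3; this decomposition certifies tw(G) ≤ 3. Conversely, {c, d, e, f} is a clique of size 4, and the vertices of any clique must share a bag in every tree decomposition; so some bag has ≥ 4 vertices and tw(G) ≥ 3. Hence tw(G) = 3 exactly.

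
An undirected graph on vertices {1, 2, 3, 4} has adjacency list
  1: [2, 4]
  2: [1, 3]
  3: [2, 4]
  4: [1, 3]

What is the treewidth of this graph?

A width-2 tree decomposition is:
Bags: B1 = {2, 3, 4}  B2 = {1, 2, 4}
Tree: B1–B2
Every bag has size at most 3, so the width is 3 − 1 = 2 and tw(G) ≤ 2. Since 2–3–4–1–2 is a cycle in G, G is not acyclic. Forests are exactly the graphs of treewidth ≤ 1, so tw(G) ≥ 2. Combining the bounds, tw(G) = 2.

2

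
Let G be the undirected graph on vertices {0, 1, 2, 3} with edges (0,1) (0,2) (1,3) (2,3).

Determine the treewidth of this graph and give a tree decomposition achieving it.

Treewidth 2.
Bags: B1 = {0, 1, 2}  B2 = {1, 2, 3}
Tree: B1–B2

Each bag holds 3 vertices, so the decomposition has width 2, which upper-bounds the treewidth. The edges 2–0–1–3–2 form a cycle, so G is not a tree and its treewidth is at least 2. The upper and lower bounds meet at 2, so that is the treewidth.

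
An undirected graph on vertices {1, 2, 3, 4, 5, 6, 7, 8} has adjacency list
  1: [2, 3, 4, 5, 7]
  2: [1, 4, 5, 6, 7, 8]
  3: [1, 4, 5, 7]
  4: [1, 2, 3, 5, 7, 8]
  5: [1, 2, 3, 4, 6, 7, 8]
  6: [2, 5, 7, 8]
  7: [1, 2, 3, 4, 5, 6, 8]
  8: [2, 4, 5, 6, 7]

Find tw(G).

A width-4 tree decomposition is:
Bags: B1 = {1, 2, 4, 5, 7}  B2 = {1, 3, 4, 5, 7}  B3 = {2, 4, 5, 7, 8}  B4 = {2, 5, 6, 7, 8}
Tree: B1–B2, B1–B3, B3–B4
Each bag holds 5 vertices, so the decomposition has width 4, which upper-bounds the treewidth. Conversely, {2, 4, 5, 7, 8} is a clique of size 5, and the vertices of any clique must share a bag in every tree decomposition; so some bag has ≥ 5 vertices and tw(G) ≥ 4. The upper and lower bounds meet at 4, so that is the treewidth.

4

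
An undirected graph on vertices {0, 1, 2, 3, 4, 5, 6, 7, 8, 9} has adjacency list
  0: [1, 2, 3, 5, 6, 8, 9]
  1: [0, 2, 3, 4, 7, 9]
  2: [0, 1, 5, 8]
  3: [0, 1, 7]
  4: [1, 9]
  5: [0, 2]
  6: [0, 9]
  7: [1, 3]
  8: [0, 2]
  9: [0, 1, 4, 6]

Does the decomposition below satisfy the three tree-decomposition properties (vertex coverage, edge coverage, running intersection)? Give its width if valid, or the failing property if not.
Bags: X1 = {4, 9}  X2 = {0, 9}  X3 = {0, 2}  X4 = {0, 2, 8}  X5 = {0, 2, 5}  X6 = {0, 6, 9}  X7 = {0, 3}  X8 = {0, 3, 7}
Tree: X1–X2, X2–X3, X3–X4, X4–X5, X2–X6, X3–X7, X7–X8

No — vertex 1 appears in no bag.

A tree decomposition must satisfy three properties: every vertex lies in some bag; for every edge, both endpoints lie together in some bag; and for every vertex, the bags containing it form a connected subtree. Here vertex 1 appears in no bag, so the decomposition is invalid.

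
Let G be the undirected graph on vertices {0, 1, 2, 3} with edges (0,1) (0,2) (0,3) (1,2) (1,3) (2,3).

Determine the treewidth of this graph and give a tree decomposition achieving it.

Treewidth 3.
One optimal decomposition is:
Bags: B1 = {0, 1, 2, 3}
Tree: (single bag)

A single bag containing all 4 vertices is trivially a valid decomposition of width 3. For the lower bound, the 4 vertices {0, 1, 2, 3} are pairwise adjacent, and any tree decomposition puts a clique entirely inside one bag — forcing width ≥ 3. Combining the bounds, tw(G) = 3.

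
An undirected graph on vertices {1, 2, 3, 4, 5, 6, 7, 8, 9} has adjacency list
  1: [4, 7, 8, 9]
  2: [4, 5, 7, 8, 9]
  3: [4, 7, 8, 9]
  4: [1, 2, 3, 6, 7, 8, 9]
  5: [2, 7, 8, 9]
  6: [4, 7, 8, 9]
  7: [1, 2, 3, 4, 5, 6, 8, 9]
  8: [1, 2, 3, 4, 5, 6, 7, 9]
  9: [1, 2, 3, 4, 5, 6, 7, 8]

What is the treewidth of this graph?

A width-4 tree decomposition is:
Bags: B1 = {2, 4, 7, 8, 9}  B2 = {3, 4, 7, 8, 9}  B3 = {4, 6, 7, 8, 9}  B4 = {1, 4, 7, 8, 9}  B5 = {2, 5, 7, 8, 9}
Tree: B1–B2, B2–B3, B1–B4, B1–B5
Every bag has size at most 5, so the width is 5 − 1 = 4 and tw(G) ≤ 4. Conversely, {1, 4, 7, 8, 9} is a clique of size 5, and the vertices of any clique must share a bag in every tree decomposition; so some bag has ≥ 5 vertices and tw(G) ≥ 4. The upper and lower bounds meet at 4, so that is the treewidth.

4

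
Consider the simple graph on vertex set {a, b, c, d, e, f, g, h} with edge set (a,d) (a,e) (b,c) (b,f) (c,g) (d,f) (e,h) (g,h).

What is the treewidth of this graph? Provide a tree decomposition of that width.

Treewidth 2.
One such decomposition:
Bags: B1 = {b, c, f}  B2 = {c, d, f}  B3 = {a, c, d}  B4 = {a, c, e}  B5 = {c, e, h}  B6 = {c, g, h}
Tree: B1–B2, B2–B3, B3–B4, B4–B5, B5–B6

Every bag has size at most 3, so the width is 3 − 1 = 2 and tw(G) ≤ 2. Since c–b–f–d–a–e–h–g–c is a cycle in G, G is not acyclic. Forests are exactly the graphs of treewidth ≤ 1, so tw(G) ≥ 2. Hence tw(G) = 2 exactly.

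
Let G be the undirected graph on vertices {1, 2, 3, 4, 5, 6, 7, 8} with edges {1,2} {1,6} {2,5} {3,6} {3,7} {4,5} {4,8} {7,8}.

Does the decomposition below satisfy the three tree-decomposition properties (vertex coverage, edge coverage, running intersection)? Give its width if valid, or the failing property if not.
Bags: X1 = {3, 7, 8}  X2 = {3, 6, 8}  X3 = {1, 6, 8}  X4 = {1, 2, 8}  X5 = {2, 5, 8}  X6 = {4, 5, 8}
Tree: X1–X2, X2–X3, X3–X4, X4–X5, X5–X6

Yes; width 2.

Vertex coverage: the bags together contain {1, 2, 3, 4, 5, 6, 7, 8}, the full vertex set. Edge coverage: each edge of G has both endpoints in at least one bag. Running intersection: for every vertex, the bags containing it form a connected subtree. All three properties hold, so this is a valid tree decomposition of width max|bag| − 1 = 2, and hence tw(G) ≤ 2.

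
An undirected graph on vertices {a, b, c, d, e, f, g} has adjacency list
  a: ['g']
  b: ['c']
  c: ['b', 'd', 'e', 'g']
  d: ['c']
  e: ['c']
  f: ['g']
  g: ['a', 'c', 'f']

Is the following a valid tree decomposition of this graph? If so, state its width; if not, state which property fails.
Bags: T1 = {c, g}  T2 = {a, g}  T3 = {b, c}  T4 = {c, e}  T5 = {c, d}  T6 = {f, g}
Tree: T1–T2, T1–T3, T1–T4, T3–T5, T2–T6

Vertex coverage: the bags together contain {a, b, c, d, e, f, g}, the full vertex set. Edge coverage: each edge of G has both endpoints in at least one bag. Running intersection: for every vertex, the bags containing it form a connected subtree. All three properties hold, so this is a valid tree decomposition of width max|bag| − 1 = 1, and hence tw(G) ≤ 1.

Yes; width 1.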